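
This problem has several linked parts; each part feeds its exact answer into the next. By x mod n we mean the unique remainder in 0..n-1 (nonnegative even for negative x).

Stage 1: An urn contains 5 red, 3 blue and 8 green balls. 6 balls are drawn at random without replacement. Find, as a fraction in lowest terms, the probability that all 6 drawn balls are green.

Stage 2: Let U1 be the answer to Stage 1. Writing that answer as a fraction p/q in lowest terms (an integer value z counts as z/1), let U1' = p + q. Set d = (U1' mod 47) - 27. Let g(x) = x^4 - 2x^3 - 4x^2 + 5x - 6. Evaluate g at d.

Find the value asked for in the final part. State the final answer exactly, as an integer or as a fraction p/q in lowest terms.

Stage 1: total draws C(16,6) = 8008; favorable C(8,6) = 28; P = 1/286; answer 1/286
Stage 2: U1 = 1/286; threaded value p + q = 287; d = -22; 1*(-22)^4 - 2*(-22)^3 - 4*(-22)^2 + 5*(-22)^1 - 6 = (234256) + (21296) + (-1936) + (-110) + (-6) = 253500; answer 253500

253500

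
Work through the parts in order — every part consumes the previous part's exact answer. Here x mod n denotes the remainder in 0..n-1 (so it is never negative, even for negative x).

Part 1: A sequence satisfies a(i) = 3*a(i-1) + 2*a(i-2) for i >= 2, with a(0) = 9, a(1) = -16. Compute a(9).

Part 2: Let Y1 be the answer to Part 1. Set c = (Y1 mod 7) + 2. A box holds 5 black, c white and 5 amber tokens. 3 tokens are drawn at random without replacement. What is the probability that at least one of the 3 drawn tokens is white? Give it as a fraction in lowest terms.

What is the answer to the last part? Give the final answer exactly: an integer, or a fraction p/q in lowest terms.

11/14

Part 1: a(2) = 3*(-16) + 2*(9) = -30; iterating: a(2)=-30, a(3)=-122, a(4)=-426, a(5)=-1522, a(6)=-5418, a(7)=-19298, a(8)=-68730, a(9)=-244786; answer -244786
Part 2: Y1 = -244786; c = 6; total draws C(16,3) = 560; complement C(10,3) = 120; favorable 560 - 120 = 440; P = 11/14; answer 11/14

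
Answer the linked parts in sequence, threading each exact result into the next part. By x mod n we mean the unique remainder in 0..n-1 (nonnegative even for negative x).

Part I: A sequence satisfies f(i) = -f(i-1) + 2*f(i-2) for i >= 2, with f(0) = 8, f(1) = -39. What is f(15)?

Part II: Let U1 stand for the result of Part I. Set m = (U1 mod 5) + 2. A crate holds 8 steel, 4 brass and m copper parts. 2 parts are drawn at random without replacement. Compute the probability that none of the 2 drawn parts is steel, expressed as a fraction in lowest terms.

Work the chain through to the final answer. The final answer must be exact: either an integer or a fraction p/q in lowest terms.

Part I: f(2) = -1*(-39) + 2*(8) = 55; iterating: f(2)=55, f(3)=-133, f(4)=243, f(5)=-509, f(6)=995, f(7)=-2013, f(8)=4003, f(9)=-8029, f(10)=16035, f(11)=-32093, f(12)=64163, f(13)=-128349, f(14)=256675, f(15)=-513373; answer -513373
Part II: U1 = -513373; m = 4; total draws C(16,2) = 120; favorable C(8,2) = 28; P = 7/30; answer 7/30

7/30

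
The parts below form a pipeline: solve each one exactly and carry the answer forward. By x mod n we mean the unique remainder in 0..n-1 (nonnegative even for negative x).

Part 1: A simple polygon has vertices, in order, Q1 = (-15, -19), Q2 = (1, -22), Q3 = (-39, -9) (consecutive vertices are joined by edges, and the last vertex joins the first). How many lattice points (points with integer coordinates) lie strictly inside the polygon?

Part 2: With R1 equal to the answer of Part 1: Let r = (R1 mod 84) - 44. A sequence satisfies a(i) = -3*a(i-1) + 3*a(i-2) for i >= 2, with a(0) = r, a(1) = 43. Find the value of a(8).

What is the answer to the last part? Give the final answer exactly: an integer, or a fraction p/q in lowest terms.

Part 1: cross terms: (-15*-22 - 1*-19)=349, (1*-9 - -39*-22)=-867, (-39*-19 - -15*-9)=606; twice the area = |88| = 88; area = 44; boundary points = 1 + 1 + 2 = 4; strictly interior points = area - boundary/2 + 1 = 43; answer 43
Part 2: R1 = 43; r = -1; a(2) = -3*(43) + 3*(-1) = -132; iterating: a(2)=-132, a(3)=525, a(4)=-1971, a(5)=7488, a(6)=-28377, a(7)=107595, a(8)=-407916; answer -407916

-407916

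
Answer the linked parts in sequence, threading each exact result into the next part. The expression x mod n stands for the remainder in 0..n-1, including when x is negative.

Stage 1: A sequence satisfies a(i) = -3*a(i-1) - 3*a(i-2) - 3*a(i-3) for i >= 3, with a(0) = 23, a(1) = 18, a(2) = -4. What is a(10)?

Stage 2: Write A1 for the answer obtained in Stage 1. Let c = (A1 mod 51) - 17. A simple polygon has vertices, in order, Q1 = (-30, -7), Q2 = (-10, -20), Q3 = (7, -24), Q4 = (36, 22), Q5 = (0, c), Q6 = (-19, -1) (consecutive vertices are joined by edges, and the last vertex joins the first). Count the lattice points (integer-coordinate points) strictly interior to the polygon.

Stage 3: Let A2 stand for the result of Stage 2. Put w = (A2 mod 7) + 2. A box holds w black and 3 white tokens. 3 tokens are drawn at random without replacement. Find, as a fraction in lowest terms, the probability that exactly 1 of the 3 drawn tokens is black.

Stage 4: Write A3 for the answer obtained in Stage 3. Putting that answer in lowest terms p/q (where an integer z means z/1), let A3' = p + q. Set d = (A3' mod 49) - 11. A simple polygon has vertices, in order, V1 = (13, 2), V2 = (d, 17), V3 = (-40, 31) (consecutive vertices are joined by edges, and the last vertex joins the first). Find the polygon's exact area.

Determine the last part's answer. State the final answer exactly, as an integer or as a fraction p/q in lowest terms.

Stage 1: a(3) = -3*(-4) - 3*(18) - 3*(23) = -111; iterating: a(3)=-111, a(4)=291, a(5)=-528, a(6)=1044, a(7)=-2421, a(8)=5715, a(9)=-13014, a(10)=29160; answer 29160
Stage 2: A1 = 29160; c = 22; cross terms: (-30*-20 - -10*-7)=530, (-10*-24 - 7*-20)=380, (7*22 - 36*-24)=1018, (36*22 - 0*22)=792, (0*-1 - -19*22)=418, (-19*-7 - -30*-1)=103; twice the area = |3241| = 3241; area = 3241/2; boundary points = 1 + 1 + 1 + 36 + 1 + 1 = 41; strictly interior points = area - boundary/2 + 1 = 1601; answer 1601
Stage 3: A2 = 1601; w = 7; total draws C(10,3) = 120; favorable C(7,1)*C(3,2) = 21; P = 7/40; answer 7/40
Stage 4: A3 = 7/40; threaded value p + q = 47; d = 36; cross terms: (13*17 - 36*2)=149, (36*31 - -40*17)=1796, (-40*2 - 13*31)=-483; twice the area = |1462| = 1462; area = 731; answer 731

731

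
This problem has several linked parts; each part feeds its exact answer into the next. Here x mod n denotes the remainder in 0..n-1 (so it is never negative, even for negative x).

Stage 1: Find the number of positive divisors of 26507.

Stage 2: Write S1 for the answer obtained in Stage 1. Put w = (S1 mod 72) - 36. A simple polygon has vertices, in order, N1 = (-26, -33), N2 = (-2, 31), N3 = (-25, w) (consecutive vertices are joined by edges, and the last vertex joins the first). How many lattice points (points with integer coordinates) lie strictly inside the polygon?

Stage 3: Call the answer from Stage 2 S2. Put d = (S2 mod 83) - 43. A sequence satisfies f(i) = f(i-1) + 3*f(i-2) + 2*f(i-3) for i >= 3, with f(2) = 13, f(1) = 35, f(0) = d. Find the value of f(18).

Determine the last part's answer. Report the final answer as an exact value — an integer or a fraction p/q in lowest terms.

Stage 1: 26507 = 13 * 2039; number of divisors = (1+1) * (1+1) = 4; answer 4
Stage 2: S1 = 4; w = -32; cross terms: (-26*31 - -2*-33)=-872, (-2*-32 - -25*31)=839, (-25*-33 - -26*-32)=-7; twice the area = |-40| = 40; area = 20; boundary points = 8 + 1 + 1 = 10; strictly interior points = area - boundary/2 + 1 = 16; answer 16
Stage 3: S2 = 16; d = -27; f(3) = 1*(13) + 3*(35) + 2*(-27) = 64; iterating: f(3)=64, f(4)=173, f(5)=391, f(6)=1038, f(7)=2557, f(8)=6453, f(9)=16200, f(10)=40673, f(11)=102179, f(12)=256598, f(13)=644481, f(14)=1618633, f(15)=4065272, f(16)=10210133, f(17)=25643215, f(18)=64404158; answer 64404158

64404158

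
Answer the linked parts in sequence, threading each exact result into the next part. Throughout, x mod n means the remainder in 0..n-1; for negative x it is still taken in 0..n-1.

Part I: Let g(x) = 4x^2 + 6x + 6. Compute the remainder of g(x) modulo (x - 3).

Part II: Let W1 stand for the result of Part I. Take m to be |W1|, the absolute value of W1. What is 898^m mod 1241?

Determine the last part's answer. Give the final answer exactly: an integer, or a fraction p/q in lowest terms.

Part I: remainder = value at the root: 4*(3)^2 + 6*(3)^1 + 6 = (36) + (18) + (6) = 60; answer 60
Part II: W1 = 60; m = 60; squarings mod 1241: 898^1=898, 898^2=995, 898^4=948, 898^8=220, 898^16=1, 898^32=1; 898^60 = 898^4 * 898^8 * 898^16 * 898^32 = 72 (mod 1241); answer 72

72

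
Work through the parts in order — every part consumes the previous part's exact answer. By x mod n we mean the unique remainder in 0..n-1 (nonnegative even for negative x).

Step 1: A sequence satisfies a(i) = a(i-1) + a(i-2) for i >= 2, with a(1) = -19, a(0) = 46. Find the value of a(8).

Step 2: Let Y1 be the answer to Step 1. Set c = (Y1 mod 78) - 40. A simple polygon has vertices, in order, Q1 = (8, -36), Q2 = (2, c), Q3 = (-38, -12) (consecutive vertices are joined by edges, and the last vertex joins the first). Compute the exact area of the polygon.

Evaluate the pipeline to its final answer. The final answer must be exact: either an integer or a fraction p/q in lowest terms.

Step 1: a(2) = 1*(-19) + 1*(46) = 27; iterating: a(2)=27, a(3)=8, a(4)=35, a(5)=43, a(6)=78, a(7)=121, a(8)=199; answer 199
Step 2: Y1 = 199; c = 3; cross terms: (8*3 - 2*-36)=96, (2*-12 - -38*3)=90, (-38*-36 - 8*-12)=1464; twice the area = |1650| = 1650; area = 825; answer 825

825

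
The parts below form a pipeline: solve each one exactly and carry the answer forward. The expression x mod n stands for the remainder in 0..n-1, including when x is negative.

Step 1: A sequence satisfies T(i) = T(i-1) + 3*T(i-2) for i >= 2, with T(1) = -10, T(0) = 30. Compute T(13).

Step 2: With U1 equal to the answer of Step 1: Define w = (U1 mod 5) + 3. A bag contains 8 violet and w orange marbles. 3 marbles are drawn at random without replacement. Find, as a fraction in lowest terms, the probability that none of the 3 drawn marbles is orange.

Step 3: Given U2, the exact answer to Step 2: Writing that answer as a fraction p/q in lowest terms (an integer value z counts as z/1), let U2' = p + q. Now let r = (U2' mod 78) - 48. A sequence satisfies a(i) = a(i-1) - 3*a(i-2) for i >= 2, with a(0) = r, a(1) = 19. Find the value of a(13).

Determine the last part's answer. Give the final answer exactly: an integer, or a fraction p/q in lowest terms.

-19541

Step 1: T(2) = 1*(-10) + 3*(30) = 80; iterating: T(2)=80, T(3)=50, T(4)=290, T(5)=440, T(6)=1310, T(7)=2630, T(8)=6560, T(9)=14450, T(10)=34130, T(11)=77480, T(12)=179870, T(13)=412310; answer 412310
Step 2: U1 = 412310; w = 3; total draws C(11,3) = 165; favorable C(8,3) = 56; P = 56/165; answer 56/165
Step 3: U2 = 56/165; threaded value p + q = 221; r = 17; a(2) = 1*(19) - 3*(17) = -32; iterating: a(2)=-32, a(3)=-89, a(4)=7, a(5)=274, a(6)=253, a(7)=-569, a(8)=-1328, a(9)=379, a(10)=4363, a(11)=3226, a(12)=-9863, a(13)=-19541; answer -19541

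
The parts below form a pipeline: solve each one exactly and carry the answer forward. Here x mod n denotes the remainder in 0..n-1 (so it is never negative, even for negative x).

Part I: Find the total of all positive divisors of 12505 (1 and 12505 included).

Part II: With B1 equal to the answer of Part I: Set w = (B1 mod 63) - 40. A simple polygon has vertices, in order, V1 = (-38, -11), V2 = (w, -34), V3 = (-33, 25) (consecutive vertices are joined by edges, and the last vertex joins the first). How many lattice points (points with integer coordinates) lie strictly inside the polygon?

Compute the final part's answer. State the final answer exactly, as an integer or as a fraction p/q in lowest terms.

Part I: 12505 = 5 * 41 * 61; sigma = (1 + 5) * (1 + 41) * (1 + 61) = 6 * 42 * 62 = 15624; answer 15624
Part II: B1 = 15624; w = -40; cross terms: (-38*-34 - -40*-11)=852, (-40*25 - -33*-34)=-2122, (-33*-11 - -38*25)=1313; twice the area = |43| = 43; area = 43/2; boundary points = 1 + 1 + 1 = 3; strictly interior points = area - boundary/2 + 1 = 21; answer 21

21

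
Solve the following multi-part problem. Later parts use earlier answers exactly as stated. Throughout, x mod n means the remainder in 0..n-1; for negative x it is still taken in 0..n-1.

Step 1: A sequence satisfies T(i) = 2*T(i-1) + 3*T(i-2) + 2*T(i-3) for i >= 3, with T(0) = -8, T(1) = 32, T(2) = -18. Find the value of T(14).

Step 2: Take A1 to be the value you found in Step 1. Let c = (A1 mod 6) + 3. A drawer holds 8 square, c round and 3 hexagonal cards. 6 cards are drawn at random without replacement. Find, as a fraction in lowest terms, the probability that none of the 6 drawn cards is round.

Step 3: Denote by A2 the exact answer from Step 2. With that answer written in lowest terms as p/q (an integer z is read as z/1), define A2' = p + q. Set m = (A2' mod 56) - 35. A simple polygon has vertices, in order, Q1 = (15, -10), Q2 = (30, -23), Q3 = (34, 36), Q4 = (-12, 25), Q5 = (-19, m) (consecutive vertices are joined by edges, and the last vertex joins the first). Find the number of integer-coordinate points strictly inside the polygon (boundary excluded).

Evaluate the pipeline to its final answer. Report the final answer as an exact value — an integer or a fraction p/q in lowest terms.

2150

Step 1: T(3) = 2*(-18) + 3*(32) + 2*(-8) = 44; iterating: T(3)=44, T(4)=98, T(5)=292, T(6)=966, T(7)=3004, T(8)=9490, T(9)=29924, T(10)=94326, T(11)=297404, T(12)=937634, T(13)=2956132, T(14)=9319974; answer 9319974
Step 2: A1 = 9319974; c = 3; total draws C(14,6) = 3003; favorable C(11,6) = 462; P = 2/13; answer 2/13
Step 3: A2 = 2/13; threaded value p + q = 15; m = -20; cross terms: (15*-23 - 30*-10)=-45, (30*36 - 34*-23)=1862, (34*25 - -12*36)=1282, (-12*-20 - -19*25)=715, (-19*-10 - 15*-20)=490; twice the area = |4304| = 4304; area = 2152; boundary points = 1 + 1 + 1 + 1 + 2 = 6; strictly interior points = area - boundary/2 + 1 = 2150; answer 2150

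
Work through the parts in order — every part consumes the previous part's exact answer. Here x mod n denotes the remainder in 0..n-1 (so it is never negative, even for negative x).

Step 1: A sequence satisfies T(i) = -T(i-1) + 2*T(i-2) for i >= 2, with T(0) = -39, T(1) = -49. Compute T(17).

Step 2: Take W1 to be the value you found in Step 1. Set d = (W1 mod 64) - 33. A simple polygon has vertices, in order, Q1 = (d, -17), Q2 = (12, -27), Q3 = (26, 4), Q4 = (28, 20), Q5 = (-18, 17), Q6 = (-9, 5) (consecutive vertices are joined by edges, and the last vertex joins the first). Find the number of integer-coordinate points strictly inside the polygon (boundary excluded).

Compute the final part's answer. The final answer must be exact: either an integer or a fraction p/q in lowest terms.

1043

Step 1: T(2) = -1*(-49) + 2*(-39) = -29; iterating: T(2)=-29, T(3)=-69, T(4)=11, T(5)=-149, T(6)=171, T(7)=-469, T(8)=811, T(9)=-1749, T(10)=3371, T(11)=-6869, T(12)=13611, T(13)=-27349, T(14)=54571, T(15)=-109269, T(16)=218411, T(17)=-436949; answer -436949
Step 2: W1 = -436949; d = 10; cross terms: (10*-27 - 12*-17)=-66, (12*4 - 26*-27)=750, (26*20 - 28*4)=408, (28*17 - -18*20)=836, (-18*5 - -9*17)=63, (-9*-17 - 10*5)=103; twice the area = |2094| = 2094; area = 1047; boundary points = 2 + 1 + 2 + 1 + 3 + 1 = 10; strictly interior points = area - boundary/2 + 1 = 1043; answer 1043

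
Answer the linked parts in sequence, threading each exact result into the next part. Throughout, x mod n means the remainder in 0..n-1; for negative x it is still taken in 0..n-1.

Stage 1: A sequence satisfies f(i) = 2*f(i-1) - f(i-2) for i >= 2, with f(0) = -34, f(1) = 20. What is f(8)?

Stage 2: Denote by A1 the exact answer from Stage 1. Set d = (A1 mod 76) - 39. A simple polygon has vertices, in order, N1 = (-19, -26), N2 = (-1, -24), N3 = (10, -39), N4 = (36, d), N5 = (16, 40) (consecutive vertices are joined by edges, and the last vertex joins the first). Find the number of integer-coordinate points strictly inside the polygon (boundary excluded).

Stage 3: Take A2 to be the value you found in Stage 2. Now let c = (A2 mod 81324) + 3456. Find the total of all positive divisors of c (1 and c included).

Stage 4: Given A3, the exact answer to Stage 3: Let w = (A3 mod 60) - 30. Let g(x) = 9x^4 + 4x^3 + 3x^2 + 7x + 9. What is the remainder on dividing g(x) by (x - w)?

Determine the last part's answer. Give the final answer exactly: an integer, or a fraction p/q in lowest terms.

10875

Stage 1: f(2) = 2*(20) - 1*(-34) = 74; iterating: f(2)=74, f(3)=128, f(4)=182, f(5)=236, f(6)=290, f(7)=344, f(8)=398; answer 398
Stage 2: A1 = 398; d = -21; cross terms: (-19*-24 - -1*-26)=430, (-1*-39 - 10*-24)=279, (10*-21 - 36*-39)=1194, (36*40 - 16*-21)=1776, (16*-26 - -19*40)=344; twice the area = |4023| = 4023; area = 4023/2; boundary points = 2 + 1 + 2 + 1 + 1 = 7; strictly interior points = area - boundary/2 + 1 = 2009; answer 2009
Stage 3: A2 = 2009; c = 5465; 5465 = 5 * 1093; sigma = (1 + 5) * (1 + 1093) = 6 * 1094 = 6564; answer 6564
Stage 4: A3 = 6564; w = -6; remainder = value at the root: 9*(-6)^4 + 4*(-6)^3 + 3*(-6)^2 + 7*(-6)^1 + 9 = (11664) + (-864) + (108) + (-42) + (9) = 10875; answer 10875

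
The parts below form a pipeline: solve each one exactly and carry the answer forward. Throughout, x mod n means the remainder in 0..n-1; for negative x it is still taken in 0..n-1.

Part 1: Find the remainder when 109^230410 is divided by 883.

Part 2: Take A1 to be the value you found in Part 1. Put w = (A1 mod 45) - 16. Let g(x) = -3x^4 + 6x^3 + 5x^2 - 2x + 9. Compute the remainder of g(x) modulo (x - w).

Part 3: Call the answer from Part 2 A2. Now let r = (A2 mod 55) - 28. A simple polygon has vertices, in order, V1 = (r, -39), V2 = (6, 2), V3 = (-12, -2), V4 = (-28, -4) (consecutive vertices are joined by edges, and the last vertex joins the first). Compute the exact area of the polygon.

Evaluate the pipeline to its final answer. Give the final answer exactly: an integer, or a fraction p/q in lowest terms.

Part 1: squarings mod 883: 109^1=109, 109^2=402, 109^4=15, 109^8=225, 109^16=294, 109^32=785, 109^64=774, 109^128=402, 109^256=15, 109^512=225, 109^1024=294, 109^2048=785, 109^4096=774, 109^8192=402, 109^16384=15, 109^32768=225, 109^65536=294, 109^131072=785; 109^230410 = 109^2 * 109^8 * 109^1024 * 109^32768 * 109^65536 * 109^131072 = 478 (mod 883); answer 478
Part 2: A1 = 478; w = 12; remainder = value at the root: -3*(12)^4 + 6*(12)^3 + 5*(12)^2 - 2*(12)^1 + 9 = (-62208) + (10368) + (720) + (-24) + (9) = -51135; answer -51135
Part 3: A2 = -51135; r = -13; cross terms: (-13*2 - 6*-39)=208, (6*-2 - -12*2)=12, (-12*-4 - -28*-2)=-8, (-28*-39 - -13*-4)=1040; twice the area = |1252| = 1252; area = 626; answer 626

626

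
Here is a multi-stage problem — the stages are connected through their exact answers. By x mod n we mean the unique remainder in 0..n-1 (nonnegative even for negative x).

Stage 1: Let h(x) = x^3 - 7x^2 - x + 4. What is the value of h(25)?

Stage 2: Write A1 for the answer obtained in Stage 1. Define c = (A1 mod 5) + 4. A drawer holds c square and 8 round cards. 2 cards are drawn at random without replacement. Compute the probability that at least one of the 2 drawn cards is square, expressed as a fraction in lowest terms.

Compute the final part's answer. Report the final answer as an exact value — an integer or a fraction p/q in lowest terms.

23/30

Stage 1: 1*(25)^3 - 7*(25)^2 - 1*(25)^1 + 4 = (15625) + (-4375) + (-25) + (4) = 11229; answer 11229
Stage 2: A1 = 11229; c = 8; total draws C(16,2) = 120; complement C(8,2) = 28; favorable 120 - 28 = 92; P = 23/30; answer 23/30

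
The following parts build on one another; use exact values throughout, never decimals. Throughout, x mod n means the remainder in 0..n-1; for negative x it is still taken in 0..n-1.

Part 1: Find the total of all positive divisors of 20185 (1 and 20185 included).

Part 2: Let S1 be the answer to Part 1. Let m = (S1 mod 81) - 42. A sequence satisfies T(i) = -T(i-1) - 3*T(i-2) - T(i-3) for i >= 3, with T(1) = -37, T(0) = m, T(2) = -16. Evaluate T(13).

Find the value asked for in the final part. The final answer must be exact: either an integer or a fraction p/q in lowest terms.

Part 1: 20185 = 5 * 11 * 367; sigma = (1 + 5) * (1 + 11) * (1 + 367) = 6 * 12 * 368 = 26496; answer 26496
Part 2: S1 = 26496; m = -33; T(3) = -1*(-16) - 3*(-37) - 1*(-33) = 160; iterating: T(3)=160, T(4)=-75, T(5)=-389, T(6)=454, T(7)=788, T(8)=-1761, T(9)=-1057, T(10)=5552, T(11)=-620, T(12)=-14979, T(13)=11287; answer 11287

11287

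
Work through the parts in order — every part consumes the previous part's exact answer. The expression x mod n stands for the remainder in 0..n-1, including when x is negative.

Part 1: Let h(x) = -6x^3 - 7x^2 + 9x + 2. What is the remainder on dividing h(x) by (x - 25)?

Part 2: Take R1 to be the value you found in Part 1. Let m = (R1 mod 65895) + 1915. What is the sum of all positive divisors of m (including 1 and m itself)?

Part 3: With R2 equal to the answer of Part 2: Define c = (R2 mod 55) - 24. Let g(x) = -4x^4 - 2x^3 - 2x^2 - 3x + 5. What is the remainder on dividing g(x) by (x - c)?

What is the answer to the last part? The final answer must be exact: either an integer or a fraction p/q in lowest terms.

-959349

Part 1: remainder = value at the root: -6*(25)^3 - 7*(25)^2 + 9*(25)^1 + 2 = (-93750) + (-4375) + (225) + (2) = -97898; answer -97898
Part 2: R1 = -97898; m = 35807; 35807 = 61 * 587; sigma = (1 + 61) * (1 + 587) = 62 * 588 = 36456; answer 36456
Part 3: R2 = 36456; c = 22; remainder = value at the root: -4*(22)^4 - 2*(22)^3 - 2*(22)^2 - 3*(22)^1 + 5 = (-937024) + (-21296) + (-968) + (-66) + (5) = -959349; answer -959349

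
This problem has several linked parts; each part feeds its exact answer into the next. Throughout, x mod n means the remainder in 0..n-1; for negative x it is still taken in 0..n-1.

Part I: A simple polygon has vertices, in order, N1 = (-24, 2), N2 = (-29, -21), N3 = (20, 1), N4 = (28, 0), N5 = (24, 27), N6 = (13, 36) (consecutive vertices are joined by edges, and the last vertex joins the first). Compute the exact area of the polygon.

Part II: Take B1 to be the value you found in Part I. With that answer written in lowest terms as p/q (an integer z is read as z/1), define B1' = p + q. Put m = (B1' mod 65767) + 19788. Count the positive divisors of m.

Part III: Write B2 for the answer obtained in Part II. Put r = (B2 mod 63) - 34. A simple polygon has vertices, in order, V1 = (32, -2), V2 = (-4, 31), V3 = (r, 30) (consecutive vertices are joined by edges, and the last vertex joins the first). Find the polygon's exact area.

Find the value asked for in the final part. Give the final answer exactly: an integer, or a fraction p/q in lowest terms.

Part I: cross terms: (-24*-21 - -29*2)=562, (-29*1 - 20*-21)=391, (20*0 - 28*1)=-28, (28*27 - 24*0)=756, (24*36 - 13*27)=513, (13*2 - -24*36)=890; twice the area = |3084| = 3084; area = 1542; answer 1542
Part II: B1 = 1542; threaded value p + q = 1543; m = 21331; 21331 = 83 * 257; number of divisors = (1+1) * (1+1) = 4; answer 4
Part III: B2 = 4; r = -30; cross terms: (32*31 - -4*-2)=984, (-4*30 - -30*31)=810, (-30*-2 - 32*30)=-900; twice the area = |894| = 894; area = 447; answer 447

447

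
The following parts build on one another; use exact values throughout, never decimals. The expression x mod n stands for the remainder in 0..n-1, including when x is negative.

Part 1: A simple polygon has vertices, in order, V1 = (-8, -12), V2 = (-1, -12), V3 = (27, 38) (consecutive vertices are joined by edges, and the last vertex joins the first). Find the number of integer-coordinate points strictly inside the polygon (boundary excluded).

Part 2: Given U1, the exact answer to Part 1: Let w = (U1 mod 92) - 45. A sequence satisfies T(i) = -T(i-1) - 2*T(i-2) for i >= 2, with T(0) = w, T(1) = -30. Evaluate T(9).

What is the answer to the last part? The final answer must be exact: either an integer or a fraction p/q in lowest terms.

318

Part 1: cross terms: (-8*-12 - -1*-12)=84, (-1*38 - 27*-12)=286, (27*-12 - -8*38)=-20; twice the area = |350| = 350; area = 175; boundary points = 7 + 2 + 5 = 14; strictly interior points = area - boundary/2 + 1 = 169; answer 169
Part 2: U1 = 169; w = 32; T(2) = -1*(-30) - 2*(32) = -34; iterating: T(2)=-34, T(3)=94, T(4)=-26, T(5)=-162, T(6)=214, T(7)=110, T(8)=-538, T(9)=318; answer 318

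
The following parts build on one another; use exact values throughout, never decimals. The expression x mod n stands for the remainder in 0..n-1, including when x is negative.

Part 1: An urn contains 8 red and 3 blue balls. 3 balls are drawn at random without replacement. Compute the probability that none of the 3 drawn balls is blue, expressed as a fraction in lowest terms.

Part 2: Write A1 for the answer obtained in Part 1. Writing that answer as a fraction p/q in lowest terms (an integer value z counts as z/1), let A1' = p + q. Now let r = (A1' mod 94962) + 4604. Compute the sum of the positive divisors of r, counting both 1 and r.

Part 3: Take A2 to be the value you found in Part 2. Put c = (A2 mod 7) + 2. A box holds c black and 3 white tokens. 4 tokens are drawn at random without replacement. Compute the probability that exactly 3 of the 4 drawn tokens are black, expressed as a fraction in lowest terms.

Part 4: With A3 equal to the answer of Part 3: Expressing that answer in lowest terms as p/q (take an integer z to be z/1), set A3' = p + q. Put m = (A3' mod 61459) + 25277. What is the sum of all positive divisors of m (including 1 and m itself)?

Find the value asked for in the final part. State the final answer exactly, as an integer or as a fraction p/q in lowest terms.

Part 1: total draws C(11,3) = 165; favorable C(8,3) = 56; P = 56/165; answer 56/165
Part 2: A1 = 56/165; threaded value p + q = 221; r = 4825; 4825 = 5^2 * 193; sigma = (1 + 5 + 25) * (1 + 193) = 31 * 194 = 6014; answer 6014
Part 3: A2 = 6014; c = 3; total draws C(6,4) = 15; favorable C(3,3)*C(3,1) = 3; P = 1/5; answer 1/5
Part 4: A3 = 1/5; threaded value p + q = 6; m = 25283; 25283 = 131 * 193; sigma = (1 + 131) * (1 + 193) = 132 * 194 = 25608; answer 25608

25608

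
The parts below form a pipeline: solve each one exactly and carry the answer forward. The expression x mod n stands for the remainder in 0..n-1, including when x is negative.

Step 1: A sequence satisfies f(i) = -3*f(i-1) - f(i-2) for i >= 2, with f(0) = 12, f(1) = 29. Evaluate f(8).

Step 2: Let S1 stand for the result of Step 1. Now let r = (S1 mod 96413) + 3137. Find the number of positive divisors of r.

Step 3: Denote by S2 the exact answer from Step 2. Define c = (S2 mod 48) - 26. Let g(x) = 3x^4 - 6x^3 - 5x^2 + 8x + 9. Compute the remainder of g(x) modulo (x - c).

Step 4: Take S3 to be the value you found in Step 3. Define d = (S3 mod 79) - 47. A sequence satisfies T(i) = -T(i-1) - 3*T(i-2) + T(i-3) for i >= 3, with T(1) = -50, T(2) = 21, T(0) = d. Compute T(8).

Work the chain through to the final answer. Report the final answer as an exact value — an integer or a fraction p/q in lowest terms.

-1680

Step 1: f(2) = -3*(29) - 1*(12) = -99; iterating: f(2)=-99, f(3)=268, f(4)=-705, f(5)=1847, f(6)=-4836, f(7)=12661, f(8)=-33147; answer -33147
Step 2: S1 = -33147; r = 66403; 66403 is prime, so its only divisors are 1 and 66403; count = 2; answer 2
Step 3: S2 = 2; c = -24; remainder = value at the root: 3*(-24)^4 - 6*(-24)^3 - 5*(-24)^2 + 8*(-24)^1 + 9 = (995328) + (82944) + (-2880) + (-192) + (9) = 1075209; answer 1075209
Step 4: S3 = 1075209; d = -28; T(3) = -1*(21) - 3*(-50) + 1*(-28) = 101; iterating: T(3)=101, T(4)=-214, T(5)=-68, T(6)=811, T(7)=-821, T(8)=-1680; answer -1680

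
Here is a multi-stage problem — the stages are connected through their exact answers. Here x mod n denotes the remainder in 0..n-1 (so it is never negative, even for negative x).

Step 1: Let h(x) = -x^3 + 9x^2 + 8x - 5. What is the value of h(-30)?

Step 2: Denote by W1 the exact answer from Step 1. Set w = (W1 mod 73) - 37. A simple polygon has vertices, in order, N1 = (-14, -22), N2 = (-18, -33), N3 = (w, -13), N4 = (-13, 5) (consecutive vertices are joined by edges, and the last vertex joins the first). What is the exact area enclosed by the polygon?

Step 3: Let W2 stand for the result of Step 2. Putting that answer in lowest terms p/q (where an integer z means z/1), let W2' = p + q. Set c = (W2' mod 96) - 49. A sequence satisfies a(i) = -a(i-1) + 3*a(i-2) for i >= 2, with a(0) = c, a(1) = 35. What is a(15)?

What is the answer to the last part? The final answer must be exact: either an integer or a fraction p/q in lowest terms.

Step 1: -1*(-30)^3 + 9*(-30)^2 + 8*(-30)^1 - 5 = (27000) + (8100) + (-240) + (-5) = 34855; answer 34855
Step 2: W1 = 34855; w = -3; cross terms: (-14*-33 - -18*-22)=66, (-18*-13 - -3*-33)=135, (-3*5 - -13*-13)=-184, (-13*-22 - -14*5)=356; twice the area = |373| = 373; area = 373/2; answer 373/2
Step 3: W2 = 373/2; threaded value p + q = 375; c = 38; a(2) = -1*(35) + 3*(38) = 79; iterating: a(2)=79, a(3)=26, a(4)=211, a(5)=-133, a(6)=766, a(7)=-1165, a(8)=3463, a(9)=-6958, a(10)=17347, a(11)=-38221, a(12)=90262, a(13)=-204925, a(14)=475711, a(15)=-1090486; answer -1090486

-1090486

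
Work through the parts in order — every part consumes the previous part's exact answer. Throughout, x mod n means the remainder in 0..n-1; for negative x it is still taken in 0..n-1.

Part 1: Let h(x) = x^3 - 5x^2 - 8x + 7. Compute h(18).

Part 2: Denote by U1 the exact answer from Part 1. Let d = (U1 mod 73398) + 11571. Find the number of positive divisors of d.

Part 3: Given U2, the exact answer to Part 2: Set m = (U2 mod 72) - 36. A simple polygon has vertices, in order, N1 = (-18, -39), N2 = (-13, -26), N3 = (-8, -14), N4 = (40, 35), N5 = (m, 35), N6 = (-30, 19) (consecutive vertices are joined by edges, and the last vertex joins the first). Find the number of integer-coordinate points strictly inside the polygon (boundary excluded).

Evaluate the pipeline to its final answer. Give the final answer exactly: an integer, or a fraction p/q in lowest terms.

Part 1: 1*(18)^3 - 5*(18)^2 - 8*(18)^1 + 7 = (5832) + (-1620) + (-144) + (7) = 4075; answer 4075
Part 2: U1 = 4075; d = 15646; 15646 = 2 * 7823; number of divisors = (1+1) * (1+1) = 4; answer 4
Part 3: U2 = 4; m = -32; cross terms: (-18*-26 - -13*-39)=-39, (-13*-14 - -8*-26)=-26, (-8*35 - 40*-14)=280, (40*35 - -32*35)=2520, (-32*19 - -30*35)=442, (-30*-39 - -18*19)=1512; twice the area = |4689| = 4689; area = 4689/2; boundary points = 1 + 1 + 1 + 72 + 2 + 2 = 79; strictly interior points = area - boundary/2 + 1 = 2306; answer 2306

2306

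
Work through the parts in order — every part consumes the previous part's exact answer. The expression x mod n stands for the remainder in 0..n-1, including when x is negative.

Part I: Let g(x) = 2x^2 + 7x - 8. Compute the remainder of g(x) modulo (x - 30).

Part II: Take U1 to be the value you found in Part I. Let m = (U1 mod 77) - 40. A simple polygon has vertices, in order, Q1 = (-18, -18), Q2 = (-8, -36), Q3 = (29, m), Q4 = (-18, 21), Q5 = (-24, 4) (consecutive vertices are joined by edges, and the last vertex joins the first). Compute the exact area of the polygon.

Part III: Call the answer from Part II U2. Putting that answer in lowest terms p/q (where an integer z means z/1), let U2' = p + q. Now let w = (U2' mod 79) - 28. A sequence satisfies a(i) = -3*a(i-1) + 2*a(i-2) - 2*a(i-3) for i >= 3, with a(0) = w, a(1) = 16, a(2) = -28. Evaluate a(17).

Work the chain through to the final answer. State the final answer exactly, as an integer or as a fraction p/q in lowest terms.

12828105814

Part I: remainder = value at the root: 2*(30)^2 + 7*(30)^1 - 8 = (1800) + (210) + (-8) = 2002; answer 2002
Part II: U1 = 2002; m = -40; cross terms: (-18*-36 - -8*-18)=504, (-8*-40 - 29*-36)=1364, (29*21 - -18*-40)=-111, (-18*4 - -24*21)=432, (-24*-18 - -18*4)=504; twice the area = |2693| = 2693; area = 2693/2; answer 2693/2
Part III: U2 = 2693/2; threaded value p + q = 2695; w = -19; a(3) = -3*(-28) + 2*(16) - 2*(-19) = 154; iterating: a(3)=154, a(4)=-550, a(5)=2014, a(6)=-7450, a(7)=27478, a(8)=-101362, a(9)=373942, a(10)=-1379506, a(11)=5089126, a(12)=-18774274, a(13)=69260086, a(14)=-255507058, a(15)=942589894, a(16)=-3477303970, a(17)=12828105814; answer 12828105814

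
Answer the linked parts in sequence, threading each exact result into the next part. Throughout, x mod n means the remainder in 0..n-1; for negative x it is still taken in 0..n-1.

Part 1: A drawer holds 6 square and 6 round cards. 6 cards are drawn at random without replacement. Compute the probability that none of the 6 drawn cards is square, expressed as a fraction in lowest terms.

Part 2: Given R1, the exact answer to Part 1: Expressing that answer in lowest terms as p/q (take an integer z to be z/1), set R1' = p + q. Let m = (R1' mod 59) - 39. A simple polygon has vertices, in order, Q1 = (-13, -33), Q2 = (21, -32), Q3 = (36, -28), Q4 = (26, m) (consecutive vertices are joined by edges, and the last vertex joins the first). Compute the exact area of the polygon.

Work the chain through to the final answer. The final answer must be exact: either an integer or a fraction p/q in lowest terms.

Part 1: total draws C(12,6) = 924; favorable C(6,6) = 1; P = 1/924; answer 1/924
Part 2: R1 = 1/924; threaded value p + q = 925; m = 1; cross terms: (-13*-32 - 21*-33)=1109, (21*-28 - 36*-32)=564, (36*1 - 26*-28)=764, (26*-33 - -13*1)=-845; twice the area = |1592| = 1592; area = 796; answer 796

796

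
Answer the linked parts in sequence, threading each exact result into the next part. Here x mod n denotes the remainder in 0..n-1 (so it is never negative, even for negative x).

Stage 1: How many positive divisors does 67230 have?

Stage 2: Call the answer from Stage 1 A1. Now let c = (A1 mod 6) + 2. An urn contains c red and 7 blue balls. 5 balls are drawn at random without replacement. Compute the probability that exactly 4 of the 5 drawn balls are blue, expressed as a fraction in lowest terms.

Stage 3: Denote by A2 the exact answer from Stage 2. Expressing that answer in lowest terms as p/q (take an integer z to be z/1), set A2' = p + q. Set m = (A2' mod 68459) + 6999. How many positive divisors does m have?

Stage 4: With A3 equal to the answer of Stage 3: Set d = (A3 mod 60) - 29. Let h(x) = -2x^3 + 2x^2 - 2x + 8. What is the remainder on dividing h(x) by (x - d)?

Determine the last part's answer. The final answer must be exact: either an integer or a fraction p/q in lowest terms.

19454

Stage 1: 67230 = 2 * 3^4 * 5 * 83; number of divisors = (1+1) * (4+1) * (1+1) * (1+1) = 40; answer 40
Stage 2: A1 = 40; c = 6; total draws C(13,5) = 1287; favorable C(7,4)*C(6,1) = 210; P = 70/429; answer 70/429
Stage 3: A2 = 70/429; threaded value p + q = 499; m = 7498; 7498 = 2 * 23 * 163; number of divisors = (1+1) * (1+1) * (1+1) = 8; answer 8
Stage 4: A3 = 8; d = -21; remainder = value at the root: -2*(-21)^3 + 2*(-21)^2 - 2*(-21)^1 + 8 = (18522) + (882) + (42) + (8) = 19454; answer 19454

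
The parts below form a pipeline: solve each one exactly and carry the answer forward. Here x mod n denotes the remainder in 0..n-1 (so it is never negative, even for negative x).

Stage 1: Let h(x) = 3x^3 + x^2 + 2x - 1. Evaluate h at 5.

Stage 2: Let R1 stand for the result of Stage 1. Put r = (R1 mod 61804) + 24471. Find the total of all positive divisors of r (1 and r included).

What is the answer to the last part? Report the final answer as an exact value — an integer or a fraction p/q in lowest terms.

Stage 1: 3*(5)^3 + 1*(5)^2 + 2*(5)^1 - 1 = (375) + (25) + (10) + (-1) = 409; answer 409
Stage 2: R1 = 409; r = 24880; 24880 = 2^4 * 5 * 311; sigma = (1 + 2 + 4 + 8 + 16) * (1 + 5) * (1 + 311) = 31 * 6 * 312 = 58032; answer 58032

58032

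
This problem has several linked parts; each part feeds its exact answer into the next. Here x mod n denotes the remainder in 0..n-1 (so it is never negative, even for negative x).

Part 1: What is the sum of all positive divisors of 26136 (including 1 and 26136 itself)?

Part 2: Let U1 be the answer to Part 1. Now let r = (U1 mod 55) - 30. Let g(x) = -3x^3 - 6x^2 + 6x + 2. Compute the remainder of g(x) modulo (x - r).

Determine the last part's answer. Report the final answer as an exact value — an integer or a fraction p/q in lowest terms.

Part 1: 26136 = 2^3 * 3^3 * 11^2; sigma = (1 + 2 + 4 + 8) * (1 + 3 + 9 + 27) * (1 + 11 + 121) = 15 * 40 * 133 = 79800; answer 79800
Part 2: U1 = 79800; r = 20; remainder = value at the root: -3*(20)^3 - 6*(20)^2 + 6*(20)^1 + 2 = (-24000) + (-2400) + (120) + (2) = -26278; answer -26278

-26278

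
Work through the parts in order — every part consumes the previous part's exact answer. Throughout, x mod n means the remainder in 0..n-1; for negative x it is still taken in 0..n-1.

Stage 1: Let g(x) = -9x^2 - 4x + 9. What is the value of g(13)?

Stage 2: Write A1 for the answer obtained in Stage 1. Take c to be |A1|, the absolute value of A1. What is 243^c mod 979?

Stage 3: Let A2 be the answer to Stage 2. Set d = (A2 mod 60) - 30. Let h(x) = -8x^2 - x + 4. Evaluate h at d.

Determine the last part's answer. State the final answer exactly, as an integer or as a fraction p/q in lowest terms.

Stage 1: -9*(13)^2 - 4*(13)^1 + 9 = (-1521) + (-52) + (9) = -1564; answer -1564
Stage 2: A1 = -1564; c = 1564; squarings mod 979: 243^1=243, 243^2=309, 243^4=518, 243^8=78, 243^16=210, 243^32=45, 243^64=67, 243^128=573, 243^256=364, 243^512=331, 243^1024=892; 243^1564 = 243^4 * 243^8 * 243^16 * 243^512 * 243^1024 = 441 (mod 979); answer 441
Stage 3: A2 = 441; d = -9; -8*(-9)^2 - 1*(-9)^1 + 4 = (-648) + (9) + (4) = -635; answer -635

-635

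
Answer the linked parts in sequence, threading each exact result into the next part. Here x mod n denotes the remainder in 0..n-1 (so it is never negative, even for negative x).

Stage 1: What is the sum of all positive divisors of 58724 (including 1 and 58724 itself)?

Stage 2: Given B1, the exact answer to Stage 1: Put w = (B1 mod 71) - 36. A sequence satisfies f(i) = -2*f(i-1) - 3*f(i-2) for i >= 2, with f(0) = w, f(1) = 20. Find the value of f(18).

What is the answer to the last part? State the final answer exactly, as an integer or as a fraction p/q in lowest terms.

-114184

Stage 1: 58724 = 2^2 * 53 * 277; sigma = (1 + 2 + 4) * (1 + 53) * (1 + 277) = 7 * 54 * 278 = 105084; answer 105084
Stage 2: B1 = 105084; w = -32; f(2) = -2*(20) - 3*(-32) = 56; iterating: f(2)=56, f(3)=-172, f(4)=176, f(5)=164, f(6)=-856, f(7)=1220, f(8)=128, f(9)=-3916, f(10)=7448, f(11)=-3148, f(12)=-16048, f(13)=41540, f(14)=-34936, f(15)=-54748, f(16)=214304, f(17)=-264364, f(18)=-114184; answer -114184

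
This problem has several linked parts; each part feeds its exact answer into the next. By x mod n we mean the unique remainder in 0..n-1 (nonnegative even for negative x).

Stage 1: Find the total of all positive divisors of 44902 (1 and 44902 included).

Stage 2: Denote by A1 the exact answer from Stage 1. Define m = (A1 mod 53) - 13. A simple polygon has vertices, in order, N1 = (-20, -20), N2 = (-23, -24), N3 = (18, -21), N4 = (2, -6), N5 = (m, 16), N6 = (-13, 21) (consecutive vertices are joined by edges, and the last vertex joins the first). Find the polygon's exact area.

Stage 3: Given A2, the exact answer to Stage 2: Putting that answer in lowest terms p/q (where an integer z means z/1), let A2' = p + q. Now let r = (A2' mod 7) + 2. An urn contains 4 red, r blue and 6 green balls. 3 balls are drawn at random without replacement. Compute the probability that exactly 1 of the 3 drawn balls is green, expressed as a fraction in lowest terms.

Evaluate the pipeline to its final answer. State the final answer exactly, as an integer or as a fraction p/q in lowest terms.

9/22

Stage 1: 44902 = 2 * 11 * 13 * 157; sigma = (1 + 2) * (1 + 11) * (1 + 13) * (1 + 157) = 3 * 12 * 14 * 158 = 79632; answer 79632
Stage 2: A1 = 79632; m = 13; cross terms: (-20*-24 - -23*-20)=20, (-23*-21 - 18*-24)=915, (18*-6 - 2*-21)=-66, (2*16 - 13*-6)=110, (13*21 - -13*16)=481, (-13*-20 - -20*21)=680; twice the area = |2140| = 2140; area = 1070; answer 1070
Stage 3: A2 = 1070; threaded value p + q = 1071; r = 2; total draws C(12,3) = 220; favorable C(6,1)*C(6,2) = 90; P = 9/22; answer 9/22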